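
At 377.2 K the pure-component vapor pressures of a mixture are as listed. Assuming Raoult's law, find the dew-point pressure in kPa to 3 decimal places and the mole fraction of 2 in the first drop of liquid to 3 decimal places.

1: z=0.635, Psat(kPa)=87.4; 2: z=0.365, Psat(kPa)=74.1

At the dew point ψ → 1, so Σzᵢ/Kᵢ = 1 with Kᵢ = Pᵢˢᵃᵗ/P ⇒ 1/P = Σzᵢ/Pᵢˢᵃᵗ.
1/P = 0.635/87.4 + 0.365/74.1 = 0.012191 ⇒ P = 82.026 kPa
xᵢ = zᵢP/Pᵢˢᵃᵗ ⇒ x_2 = 0.365·82.026/74.1 = 0.404

Pdew = 82.026 kPa, x_2 = 0.404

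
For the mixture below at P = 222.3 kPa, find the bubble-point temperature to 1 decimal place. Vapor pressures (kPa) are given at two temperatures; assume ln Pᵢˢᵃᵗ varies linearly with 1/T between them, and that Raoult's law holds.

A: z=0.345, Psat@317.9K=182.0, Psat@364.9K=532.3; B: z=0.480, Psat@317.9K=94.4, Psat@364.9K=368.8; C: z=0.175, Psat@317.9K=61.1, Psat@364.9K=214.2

T = 340.7 K

Bubble-point temperature: ΣzᵢPᵢˢᵃᵗ(T) = P. Interpolate ln Pᵢˢᵃᵗ = aᵢ + bᵢ/T.
  T = 317.9 K: ΣzᵢPᵢˢᵃᵗ = 118.79 kPa
  T = 364.9 K: ΣzᵢPᵢˢᵃᵗ = 398.15 kPa
  T = 341.4 K: ΣzᵢPᵢˢᵃᵗ = 226.19 kPa
  T = 329.6 K: ΣzᵢPᵢˢᵃᵗ = 165.47 kPa
  T = 335.5 K: ΣzᵢPᵢˢᵃᵗ = 193.97 kPa
  T = 338.4 K: ΣzᵢPᵢˢᵃᵗ = 209.32 kPa
  T = 339.9 K: ΣzᵢPᵢˢᵃᵗ = 217.62 kPa
Interpolating between 339.9 K and 341.4 K gives T ≈ 340.7 K.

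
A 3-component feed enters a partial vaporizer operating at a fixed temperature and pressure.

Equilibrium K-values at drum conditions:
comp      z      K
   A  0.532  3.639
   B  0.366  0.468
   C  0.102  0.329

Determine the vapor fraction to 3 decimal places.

ψ = 0.761

Material balance + equilibrium reduce to Σ zᵢ(Kᵢ−1)/(1+ψ(Kᵢ−1)) = 0.
g(0) = ΣzᵢKᵢ − 1 = 1.141 and g(1) = 1 − Σzᵢ/Kᵢ = -0.238, so a root lies in (0, 1).
Newton iteration, ψ⁰ = 0.5:
  ψ = 0.500: g = 0.2370, g' = -0.985 → ψ = 0.741
  ψ = 0.741: g = 0.0178, g' = -0.888 → ψ = 0.761
Converged at ψ = 0.761.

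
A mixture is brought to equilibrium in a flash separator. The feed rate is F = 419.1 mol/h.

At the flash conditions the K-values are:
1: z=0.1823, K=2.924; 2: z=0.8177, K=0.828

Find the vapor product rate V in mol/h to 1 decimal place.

Rachford–Rice: g(ψ) = Σ zᵢ(Kᵢ−1)/(1+ψ(Kᵢ−1)) = 0.
g(0) = ΣzᵢKᵢ − 1 = 0.2101 and g(1) = 1 − Σzᵢ/Kᵢ = -0.0499, so a root lies in (0, 1).
Binary case is linear: z₁(K₁−1)(1+ψ(K₂−1)) + z₂(K₂−1)(1+ψ(K₁−1)) = 0
⇒ ψ = [z₁(K₁−1)+z₂(K₂−1)] / [−(K₁−1)(K₂−1)] = 0.21010/0.33093 = 0.6349
Then V = ψ·F = 0.6349·419.1 = 266.1 mol/h and L = F − V = 153.0 mol/h.

V = 266.1 mol/h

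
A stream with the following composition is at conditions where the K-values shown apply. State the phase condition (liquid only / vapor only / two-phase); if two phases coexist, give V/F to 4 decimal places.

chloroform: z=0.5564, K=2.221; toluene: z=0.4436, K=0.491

two-phase, V/F = 0.7298

ΣzᵢKᵢ = 1.4536; Σzᵢ/Kᵢ = 1.1540.
Both exceed 1, so a two-phase solution exists.
Material balance + equilibrium reduce to Σ zᵢ(Kᵢ−1)/(1+ψ(Kᵢ−1)) = 0.
Newton iteration, ψ⁰ = 0.44:
  ψ = 0.4400: g = 0.15098, g' = -0.5419 → ψ = 0.7186
  ψ = 0.7186: g = 0.00583, g' = -0.5211 → ψ = 0.7298
Converged at ψ = 0.7298.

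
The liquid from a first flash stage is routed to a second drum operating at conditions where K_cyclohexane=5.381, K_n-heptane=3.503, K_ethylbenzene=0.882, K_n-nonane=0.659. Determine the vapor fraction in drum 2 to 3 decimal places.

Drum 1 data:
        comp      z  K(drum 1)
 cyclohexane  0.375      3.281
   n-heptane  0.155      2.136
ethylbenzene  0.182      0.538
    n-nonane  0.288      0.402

V/F (drum 2) = 0.626

Drum 1:
Rachford–Rice: g(ψ₁) = Σ zᵢ(Kᵢ−1)/(1+ψ₁(Kᵢ−1)) = 0.
Check two-phase: ΣzᵢKᵢ = 1.775 > 1 and Σzᵢ/Kᵢ = 1.242 > 1, so g(0) = 0.775 > 0 and g(1) = -0.242 < 0.
Newton–Raphson from ψ₁ = 0.39:
  ψ₁ = 0.390: g = 0.2475, g' = -0.875 → ψ₁ = 0.673
  ψ₁ = 0.673: g = 0.0272, g' = -0.738 → ψ₁ = 0.710
  ψ₁ = 0.710: g = -0.0001, g' = -0.743 → ψ₁ = 0.709
Converged at ψ₁ = 0.709.
Drum-1 compositions:
  cyclohexane: x = 0.143, y = 0.470
  n-heptane: x = 0.086, y = 0.183
  ethylbenzene: x = 0.271, y = 0.146
  n-nonane: x = 0.500, y = 0.201
Drum-2 feed = drum-1 liquid: z₂ = (0.1432, 0.0858, 0.2707, 0.5002).
Drum 2:
Newton iteration, ψ₂⁰ = 0.59:
  ψ₂ = 0.590: g = 0.0139, g' = -0.397 → ψ₂ = 0.625
  ψ₂ = 0.625: g = 0.0004, g' = -0.377 → ψ₂ = 0.626
Converged at ψ₂ = 0.626.
  cyclohexane: x = 0.038, y = 0.206
  n-heptane: x = 0.033, y = 0.117
  ethylbenzene: x = 0.292, y = 0.258
  n-nonane: x = 0.636, y = 0.419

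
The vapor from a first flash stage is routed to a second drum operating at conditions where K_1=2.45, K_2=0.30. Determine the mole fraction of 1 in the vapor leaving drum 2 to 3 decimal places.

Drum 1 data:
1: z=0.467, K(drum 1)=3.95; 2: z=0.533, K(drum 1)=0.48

Drum 1:
Rachford–Rice: g(ψ₁) = Σ zᵢ(Kᵢ−1)/(1+ψ₁(Kᵢ−1)) = 0.
Feasibility: ΣzᵢKᵢ = 2.100, Σzᵢ/Kᵢ = 1.229 — both > 1, two phases present.
Iterate (Newton) starting at ψ₁ = 0.5:
  ψ₁ = 0.500: g = 0.1821, g' = -0.927 → ψ₁ = 0.697
  ψ₁ = 0.697: g = 0.0165, g' = -0.790 → ψ₁ = 0.717
Converged at ψ₁ = 0.717.
Drum-1 compositions:
  1: x = 0.150, y = 0.592
  2: x = 0.850, y = 0.408
Drum-2 feed = drum-1 vapor: z₂ = (0.5919, 0.4081).
Drum 2:
Material balance + equilibrium reduce to Σ zᵢ(Kᵢ−1)/(1+ψ₂(Kᵢ−1)) = 0.
g(0) = ΣzᵢKᵢ − 1 = 0.573 and g(1) = 1 − Σzᵢ/Kᵢ = -0.602, so a root lies in (0, 1).
Binary case is linear: z₁(K₁−1)(1+ψ₂(K₂−1)) + z₂(K₂−1)(1+ψ₂(K₁−1)) = 0
⇒ ψ₂ = [z₁(K₁−1)+z₂(K₂−1)] / [−(K₁−1)(K₂−1)] = 0.5727/1.0150 = 0.564
  1: x = 0.326, y = 0.798
  2: x = 0.674, y = 0.202

y_1 (drum 2) = 0.798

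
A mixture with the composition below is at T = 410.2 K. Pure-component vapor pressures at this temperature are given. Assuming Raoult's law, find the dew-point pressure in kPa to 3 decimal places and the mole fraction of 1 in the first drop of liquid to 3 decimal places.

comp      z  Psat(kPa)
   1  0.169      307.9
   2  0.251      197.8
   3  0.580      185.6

Pdew = 202.313 kPa, x_1 = 0.111

At the dew point ψ → 1, so Σzᵢ/Kᵢ = 1 with Kᵢ = Pᵢˢᵃᵗ/P ⇒ 1/P = Σzᵢ/Pᵢˢᵃᵗ.
1/P = 0.169/307.9 + 0.251/197.8 + 0.580/185.6 = 0.004943 ⇒ P = 202.313 kPa
xᵢ = zᵢP/Pᵢˢᵃᵗ ⇒ x_1 = 0.169·202.313/307.9 = 0.111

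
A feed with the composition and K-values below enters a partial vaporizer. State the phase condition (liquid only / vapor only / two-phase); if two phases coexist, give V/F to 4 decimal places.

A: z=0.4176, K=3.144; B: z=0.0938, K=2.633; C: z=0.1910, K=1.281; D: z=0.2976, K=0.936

vapor only

ΣzᵢKᵢ = 2.0831; Σzᵢ/Kᵢ = 0.6355.
Since Σzᵢ/Kᵢ < 1 the mixture is above its dew point — single vapor phase.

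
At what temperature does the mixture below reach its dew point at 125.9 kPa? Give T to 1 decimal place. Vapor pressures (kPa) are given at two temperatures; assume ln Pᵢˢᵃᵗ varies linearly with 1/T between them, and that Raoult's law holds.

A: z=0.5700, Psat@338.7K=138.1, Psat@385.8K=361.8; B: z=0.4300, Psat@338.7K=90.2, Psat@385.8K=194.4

T = 344.2 K

Dew-point temperature: Σzᵢ·P/Pᵢˢᵃᵗ(T) = 1. Interpolate ln Pᵢˢᵃᵗ = aᵢ + bᵢ/T.
  T = 338.7 K: ΣzᵢP/Pᵢˢᵃᵗ = 1.1198
  T = 385.8 K: ΣzᵢP/Pᵢˢᵃᵗ = 0.4768
  T = 362.2 K: ΣzᵢP/Pᵢˢᵃᵗ = 0.7105
  T = 350.4 K: ΣzᵢP/Pᵢˢᵃᵗ = 0.8858
  T = 344.5 K: ΣzᵢP/Pᵢˢᵃᵗ = 0.9949
  T = 341.6 K: ΣzᵢP/Pᵢˢᵃᵗ = 1.0550
  T = 343.1 K: ΣzᵢP/Pᵢˢᵃᵗ = 1.0233
Interpolating between 343.1 K and 344.5 K gives T ≈ 344.2 K.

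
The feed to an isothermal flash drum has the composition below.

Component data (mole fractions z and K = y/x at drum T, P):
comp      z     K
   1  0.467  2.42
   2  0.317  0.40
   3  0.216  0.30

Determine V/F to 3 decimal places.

Material balance + equilibrium reduce to Σ zᵢ(Kᵢ−1)/(1+V/F(Kᵢ−1)) = 0.
g(0) = ΣzᵢKᵢ − 1 = 0.322 and g(1) = 1 − Σzᵢ/Kᵢ = -0.705, so a root lies in (0, 1).
Newton iteration, V/F⁰ = 0.5:
  V/F = 0.500: g = -0.1165, g' = -0.805 → V/F = 0.355
  V/F = 0.355: g = -0.0022, g' = -0.788 → V/F = 0.352
Converged at V/F = 0.352.

V/F = 0.352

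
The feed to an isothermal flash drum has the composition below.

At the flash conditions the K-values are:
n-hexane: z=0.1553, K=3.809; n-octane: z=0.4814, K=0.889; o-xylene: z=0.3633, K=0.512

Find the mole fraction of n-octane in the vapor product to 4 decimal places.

Material balance + equilibrium reduce to Σ zᵢ(Kᵢ−1)/(1+ψ(Kᵢ−1)) = 0.
Check two-phase: ΣzᵢKᵢ = 1.2055 > 1 and Σzᵢ/Kᵢ = 1.2918 > 1, so g(0) = 0.2055 > 0 and g(1) = -0.2918 < 0.
Newton–Raphson from ψ = 0.3:
  ψ = 0.3000: g = -0.02624, g' = -0.4860 → ψ = 0.2460
  ψ = 0.2460: g = 0.00155, g' = -0.5465 → ψ = 0.2489
Converged at ψ = 0.2489.
Compositions from xᵢ = zᵢ/(1+ψ(Kᵢ−1)), yᵢ = Kᵢxᵢ:
  n-hexane: x = 0.0914, y = 0.3482
  n-octane: x = 0.4951, y = 0.4401
  o-xylene: x = 0.4135, y = 0.2117

y_n-octane = 0.4401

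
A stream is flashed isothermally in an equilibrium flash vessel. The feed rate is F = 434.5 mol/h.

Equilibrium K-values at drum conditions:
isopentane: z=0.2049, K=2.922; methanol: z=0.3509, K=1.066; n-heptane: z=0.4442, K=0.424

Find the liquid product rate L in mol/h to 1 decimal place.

Iterate (Newton) starting at ψ = 0.5:
  ψ = 0.5000: g = -0.13611, g' = -0.4890 → ψ = 0.2216
  ψ = 0.2216: g = 0.00569, g' = -0.5674 → ψ = 0.2317
Converged at ψ = 0.2317.
Then V = ψ·F = 0.2317·434.5 = 100.7 mol/h and L = F − V = 333.8 mol/h.

L = 333.8 mol/h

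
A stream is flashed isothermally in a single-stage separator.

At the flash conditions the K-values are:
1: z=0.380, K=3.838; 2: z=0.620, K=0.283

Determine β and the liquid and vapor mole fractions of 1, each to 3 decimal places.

β = 0.312, x_1 = 0.202, y_1 = 0.774

Binary case is linear: z₁(K₁−1)(1+β(K₂−1)) + z₂(K₂−1)(1+β(K₁−1)) = 0
⇒ β = [z₁(K₁−1)+z₂(K₂−1)] / [−(K₁−1)(K₂−1)] = 0.6339/2.0348 = 0.312
Compositions from xᵢ = zᵢ/(1+β(Kᵢ−1)), yᵢ = Kᵢxᵢ:
  1: x = 0.202, y = 0.774
  2: x = 0.798, y = 0.226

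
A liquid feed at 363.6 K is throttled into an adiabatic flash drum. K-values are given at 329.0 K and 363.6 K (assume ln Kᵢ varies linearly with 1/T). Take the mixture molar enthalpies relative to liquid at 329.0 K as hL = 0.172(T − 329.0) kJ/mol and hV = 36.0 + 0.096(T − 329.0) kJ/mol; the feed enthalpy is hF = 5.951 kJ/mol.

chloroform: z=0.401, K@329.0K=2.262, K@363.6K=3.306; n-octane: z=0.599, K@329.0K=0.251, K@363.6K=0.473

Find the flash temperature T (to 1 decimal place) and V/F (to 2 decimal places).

Adiabatic flash: solve Rachford–Rice at each trial T, then check hF = ψ·hV(T) + (1−ψ)·hL(T).
  T = 329.0 K: K = (2.262, 0.251), RR gives ψ = 0.061, H_out = 2.187 kJ/mol
  T = 363.6 K: K = (3.306, 0.473), RR gives ψ = 0.501, H_out = 22.675 kJ/mol
  T = 346.3 K: K = (2.761, 0.350), RR gives ψ = 0.277, H_out = 12.575 kJ/mol
  T = 337.6 K: K = (2.504, 0.297), RR gives ψ = 0.172, H_out = 7.574 kJ/mol
  T = 333.3 K: K = (2.381, 0.274), RR gives ψ = 0.118, H_out = 4.962 kJ/mol
  T = 335.5 K: K = (2.444, 0.286), RR gives ψ = 0.146, H_out = 6.315 kJ/mol
Linear interpolation between T = 333.3 (H_out = 4.962) and T = 335.5 (H_out = 6.315) on hF = 5.951 gives T ≈ 334.9 K, at which ψ = 0.14.

T = 334.9 K, V/F = 0.14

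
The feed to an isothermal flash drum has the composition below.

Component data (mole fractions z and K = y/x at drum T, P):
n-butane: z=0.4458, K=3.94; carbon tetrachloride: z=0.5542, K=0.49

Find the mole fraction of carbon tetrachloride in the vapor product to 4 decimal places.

y_carbon tetrachloride = 0.4176

Material balance + equilibrium reduce to Σ zᵢ(Kᵢ−1)/(1+β(Kᵢ−1)) = 0.
g(0) = ΣzᵢKᵢ − 1 = 1.0280 and g(1) = 1 − Σzᵢ/Kᵢ = -0.2442, so a root lies in (0, 1).
Binary case is linear: z₁(K₁−1)(1+β(K₂−1)) + z₂(K₂−1)(1+β(K₁−1)) = 0
⇒ β = [z₁(K₁−1)+z₂(K₂−1)] / [−(K₁−1)(K₂−1)] = 1.02801/1.49940 = 0.6856
Compositions from xᵢ = zᵢ/(1+β(Kᵢ−1)), yᵢ = Kᵢxᵢ:
  n-butane: x = 0.1478, y = 0.5824
  carbon tetrachloride: x = 0.8522, y = 0.4176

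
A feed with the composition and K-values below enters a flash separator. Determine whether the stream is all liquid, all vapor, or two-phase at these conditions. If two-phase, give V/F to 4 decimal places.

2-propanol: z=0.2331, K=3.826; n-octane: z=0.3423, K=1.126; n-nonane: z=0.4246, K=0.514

two-phase, V/F = 0.5853

ΣzᵢKᵢ = 1.4955; Σzᵢ/Kᵢ = 1.1910.
Both exceed 1, so a two-phase solution exists.
Newton iteration, ψ⁰ = 0.37:
  ψ = 0.3700: g = 0.11164, g' = -0.5989 → ψ = 0.5564
  ψ = 0.5564: g = 0.01355, g' = -0.4745 → ψ = 0.5850
  ψ = 0.5850: g = 0.00014, g' = -0.4650 → ψ = 0.5853
Converged at ψ = 0.5853.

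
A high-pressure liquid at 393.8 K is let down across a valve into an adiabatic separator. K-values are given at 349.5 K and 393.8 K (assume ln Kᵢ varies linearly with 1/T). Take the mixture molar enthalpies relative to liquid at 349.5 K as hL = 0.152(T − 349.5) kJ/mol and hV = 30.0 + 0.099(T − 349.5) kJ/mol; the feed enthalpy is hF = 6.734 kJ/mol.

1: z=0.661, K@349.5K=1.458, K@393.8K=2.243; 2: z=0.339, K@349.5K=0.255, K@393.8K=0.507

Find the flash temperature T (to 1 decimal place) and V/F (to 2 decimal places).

Adiabatic flash: solve Rachford–Rice at each trial T, then check hF = ψ·hV(T) + (1−ψ)·hL(T).
  T = 349.5 K: K = (1.458, 0.255), RR gives ψ = 0.147, H_out = 4.412 kJ/mol
  T = 393.8 K: K = (2.243, 0.507), RR gives ψ = 1.000, H_out = 34.386 kJ/mol
  T = 371.6 K: K = (1.831, 0.367), RR gives ψ = 0.636, H_out = 21.687 kJ/mol
  T = 360.6 K: K = (1.640, 0.308), RR gives ψ = 0.426, H_out = 14.202 kJ/mol
  T = 355.1 K: K = (1.549, 0.281), RR gives ψ = 0.301, H_out = 9.801 kJ/mol
  T = 352.3 K: K = (1.503, 0.268), RR gives ψ = 0.229, H_out = 7.254 kJ/mol
  T = 350.9 K: K = (1.480, 0.261), RR gives ψ = 0.189, H_out = 5.875 kJ/mol
Linear interpolation between T = 350.9 (H_out = 5.875) and T = 352.3 (H_out = 7.254) on hF = 6.734 gives T ≈ 351.8 K, at which ψ = 0.21.

T = 351.8 K, V/F = 0.21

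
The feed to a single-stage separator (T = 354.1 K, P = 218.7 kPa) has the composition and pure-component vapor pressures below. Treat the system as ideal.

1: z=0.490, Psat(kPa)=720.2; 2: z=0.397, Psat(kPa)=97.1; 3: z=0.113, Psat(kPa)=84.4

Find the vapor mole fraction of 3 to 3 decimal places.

Raoult's law: Kᵢ = Pᵢˢᵃᵗ/P = Pᵢˢᵃᵗ/218.7.
  K_1 = 720.2/218.7 = 3.29310, K_2 = 97.1/218.7 = 0.44399, K_3 = 84.4/218.7 = 0.38592
Let β = V/F and solve Σ zᵢ(Kᵢ−1)/(1+β(Kᵢ−1)) = 0.
g(0) = ΣzᵢKᵢ − 1 = 0.833 and g(1) = 1 − Σzᵢ/Kᵢ = -0.336, so a root lies in (0, 1).
Newton–Raphson from β = 0.67:
  β = 0.670: g = -0.0267, g' = -0.835 → β = 0.638
Converged at β = 0.638.
Compositions from xᵢ = zᵢ/(1+β(Kᵢ−1)), yᵢ = Kᵢxᵢ:
  1: x = 0.199, y = 0.655
  2: x = 0.615, y = 0.273
  3: x = 0.186, y = 0.072

y_3 = 0.072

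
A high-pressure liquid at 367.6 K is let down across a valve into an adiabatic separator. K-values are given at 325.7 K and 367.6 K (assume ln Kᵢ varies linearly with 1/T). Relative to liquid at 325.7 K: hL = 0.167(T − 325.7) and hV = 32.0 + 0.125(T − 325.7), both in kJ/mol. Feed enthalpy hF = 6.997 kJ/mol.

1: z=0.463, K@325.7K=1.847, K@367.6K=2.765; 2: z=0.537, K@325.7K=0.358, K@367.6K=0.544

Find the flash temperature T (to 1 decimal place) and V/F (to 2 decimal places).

T = 331.4 K, V/F = 0.19

Adiabatic flash: solve Rachford–Rice at each trial T, then check hF = ψ·hV(T) + (1−ψ)·hL(T).
  T = 325.7 K: K = (1.847, 0.358), RR gives ψ = 0.087, H_out = 2.790 kJ/mol
  T = 367.6 K: K = (2.765, 0.544), RR gives ψ = 0.711, H_out = 28.501 kJ/mol
  T = 346.6 K: K = (2.286, 0.447), RR gives ψ = 0.419, H_out = 16.542 kJ/mol
  T = 336.1 K: K = (2.061, 0.401), RR gives ψ = 0.267, H_out = 10.158 kJ/mol
  T = 330.9 K: K = (1.953, 0.379), RR gives ψ = 0.182, H_out = 6.659 kJ/mol
  T = 333.5 K: K = (2.006, 0.390), RR gives ψ = 0.226, H_out = 8.447 kJ/mol
  T = 332.2 K: K = (1.979, 0.385), RR gives ψ = 0.204, H_out = 7.563 kJ/mol
Linear interpolation between T = 330.9 (H_out = 6.659) and T = 332.2 (H_out = 7.563) on hF = 6.997 gives T ≈ 331.4 K, at which ψ = 0.19.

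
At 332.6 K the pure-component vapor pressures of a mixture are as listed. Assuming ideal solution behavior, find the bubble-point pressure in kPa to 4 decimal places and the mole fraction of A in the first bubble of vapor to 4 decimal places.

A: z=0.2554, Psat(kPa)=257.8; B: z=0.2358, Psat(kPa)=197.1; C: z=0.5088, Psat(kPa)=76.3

At the bubble point ψ → 0, so ΣzᵢKᵢ = 1 with Kᵢ = Pᵢˢᵃᵗ/P ⇒ P = ΣzᵢPᵢˢᵃᵗ.
P = 0.2554·257.8 + 0.2358·197.1 + 0.5088·76.3 = 151.1397 kPa
yᵢ = zᵢPᵢˢᵃᵗ/P ⇒ y_A = 0.2554·257.8/151.1397 = 0.4356

Pbub = 151.1397 kPa, y_A = 0.4356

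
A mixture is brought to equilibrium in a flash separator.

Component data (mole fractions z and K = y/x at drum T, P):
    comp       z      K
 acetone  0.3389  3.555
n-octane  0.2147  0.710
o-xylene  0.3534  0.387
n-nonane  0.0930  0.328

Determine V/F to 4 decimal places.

V/F = 0.3834

Material balance + equilibrium reduce to Σ zᵢ(Kᵢ−1)/(1+V/F(Kᵢ−1)) = 0.
g(0) = ΣzᵢKᵢ − 1 = 0.5245 and g(1) = 1 − Σzᵢ/Kᵢ = -0.5944, so a root lies in (0, 1).
Newton–Raphson from V/F = 0.63:
  V/F = 0.6300: g = -0.20569, g' = -0.8307 → V/F = 0.3824
  V/F = 0.3824: g = 0.00089, g' = -0.8915 → V/F = 0.3834
Converged at V/F = 0.3834.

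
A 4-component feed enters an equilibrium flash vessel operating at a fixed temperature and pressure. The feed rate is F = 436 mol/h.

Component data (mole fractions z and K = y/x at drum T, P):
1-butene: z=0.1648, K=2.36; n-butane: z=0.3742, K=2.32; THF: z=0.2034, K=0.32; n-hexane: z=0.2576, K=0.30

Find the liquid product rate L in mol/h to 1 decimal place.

L = 246.9 mol/h

Rachford–Rice: g(V/F) = Σ zᵢ(Kᵢ−1)/(1+V/F(Kᵢ−1)) = 0.
g(0) = ΣzᵢKᵢ − 1 = 0.3994 and g(1) = 1 − Σzᵢ/Kᵢ = -0.7254, so a root lies in (0, 1).
Iterate (Newton) starting at V/F = 0.61:
  V/F = 0.6100: g = -0.15492, g' = -0.9502 → V/F = 0.4470
  V/F = 0.4470: g = -0.01108, g' = -0.8373 → V/F = 0.4337
Converged at V/F = 0.4337.
Then V = V/F·F = 0.4337·436 = 189.1 mol/h and L = F − V = 246.9 mol/h.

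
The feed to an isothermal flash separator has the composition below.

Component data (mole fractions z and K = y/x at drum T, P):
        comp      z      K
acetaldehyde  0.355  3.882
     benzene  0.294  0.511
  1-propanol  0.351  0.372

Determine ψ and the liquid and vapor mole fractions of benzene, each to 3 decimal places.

ψ = 0.402, x_benzene = 0.366, y_benzene = 0.187

Let ψ = V/F and solve Σ zᵢ(Kᵢ−1)/(1+ψ(Kᵢ−1)) = 0.
Check two-phase: ΣzᵢKᵢ = 1.659 > 1 and Σzᵢ/Kᵢ = 1.610 > 1, so g(0) = 0.659 > 0 and g(1) = -0.610 < 0.
Iterate (Newton) starting at ψ = 0.6:
  ψ = 0.600: g = -0.1823, g' = -0.893 → ψ = 0.396
  ψ = 0.396: g = 0.0062, g' = -0.997 → ψ = 0.402
Converged at ψ = 0.402.
Compositions from xᵢ = zᵢ/(1+ψ(Kᵢ−1)), yᵢ = Kᵢxᵢ:
  acetaldehyde: x = 0.164, y = 0.638
  benzene: x = 0.366, y = 0.187
  1-propanol: x = 0.470, y = 0.175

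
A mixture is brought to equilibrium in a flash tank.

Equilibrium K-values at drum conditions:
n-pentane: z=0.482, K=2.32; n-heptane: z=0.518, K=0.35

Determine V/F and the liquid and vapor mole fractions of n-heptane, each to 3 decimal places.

Rachford–Rice: g(V/F) = Σ zᵢ(Kᵢ−1)/(1+V/F(Kᵢ−1)) = 0.
g(0) = ΣzᵢKᵢ − 1 = 0.300 and g(1) = 1 − Σzᵢ/Kᵢ = -0.688, so a root lies in (0, 1).
Binary case is linear: z₁(K₁−1)(1+V/F(K₂−1)) + z₂(K₂−1)(1+V/F(K₁−1)) = 0
⇒ V/F = [z₁(K₁−1)+z₂(K₂−1)] / [−(K₁−1)(K₂−1)] = 0.2995/0.8580 = 0.349
Compositions from xᵢ = zᵢ/(1+V/F(Kᵢ−1)), yᵢ = Kᵢxᵢ:
  n-pentane: x = 0.330, y = 0.765
  n-heptane: x = 0.670, y = 0.235

V/F = 0.349, x_n-heptane = 0.670, y_n-heptane = 0.235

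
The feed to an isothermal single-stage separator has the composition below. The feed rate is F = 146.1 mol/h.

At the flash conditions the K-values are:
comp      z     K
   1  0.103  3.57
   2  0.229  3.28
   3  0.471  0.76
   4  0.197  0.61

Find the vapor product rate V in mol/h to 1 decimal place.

Material balance + equilibrium reduce to Σ zᵢ(Kᵢ−1)/(1+ψ(Kᵢ−1)) = 0.
Check two-phase: ΣzᵢKᵢ = 1.597 > 1 and Σzᵢ/Kᵢ = 1.041 > 1, so g(0) = 0.597 > 0 and g(1) = -0.041 < 0.
Iterate (Newton) starting at ψ = 0.5:
  ψ = 0.500: g = 0.1359, g' = -0.472 → ψ = 0.788
  ψ = 0.788: g = 0.0238, g' = -0.330 → ψ = 0.860
  ψ = 0.860: g = 0.0007, g' = -0.313 → ψ = 0.862
Converged at ψ = 0.862.
Then V = ψ·F = 0.8624·146.1 = 126.0 mol/h and L = F − V = 20.1 mol/h.

V = 126.0 mol/h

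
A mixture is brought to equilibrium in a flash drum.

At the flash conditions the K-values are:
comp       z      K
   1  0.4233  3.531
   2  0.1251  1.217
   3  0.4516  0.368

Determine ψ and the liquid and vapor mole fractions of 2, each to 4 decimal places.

ψ = 0.5885, x_2 = 0.1109, y_2 = 0.1350

Material balance + equilibrium reduce to Σ zᵢ(Kᵢ−1)/(1+ψ(Kᵢ−1)) = 0.
Check two-phase: ΣzᵢKᵢ = 1.8131 > 1 and Σzᵢ/Kᵢ = 1.4498 > 1, so g(0) = 0.8131 > 0 and g(1) = -0.4498 < 0.
Newton–Raphson from ψ = 0.56:
  ψ = 0.5600: g = 0.02565, g' = -0.9008 → ψ = 0.5885
Converged at ψ = 0.5885.
Compositions from xᵢ = zᵢ/(1+ψ(Kᵢ−1)), yᵢ = Kᵢxᵢ:
  1: x = 0.1700, y = 0.6004
  2: x = 0.1109, y = 0.1350
  3: x = 0.7190, y = 0.2646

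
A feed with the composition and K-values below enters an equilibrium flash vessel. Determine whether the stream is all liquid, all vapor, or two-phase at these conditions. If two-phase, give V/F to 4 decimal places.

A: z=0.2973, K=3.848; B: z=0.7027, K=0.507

two-phase, V/F = 0.3563

ΣzᵢKᵢ = 1.5003; Σzᵢ/Kᵢ = 1.4633.
Both exceed 1, so a two-phase solution exists.
Iterate (Newton) starting at ψ = 0.37:
  ψ = 0.3700: g = -0.01145, g' = -0.8272 → ψ = 0.3562
  ψ = 0.3562: g = 0.00013, g' = -0.8456 → ψ = 0.3563
Converged at ψ = 0.3563.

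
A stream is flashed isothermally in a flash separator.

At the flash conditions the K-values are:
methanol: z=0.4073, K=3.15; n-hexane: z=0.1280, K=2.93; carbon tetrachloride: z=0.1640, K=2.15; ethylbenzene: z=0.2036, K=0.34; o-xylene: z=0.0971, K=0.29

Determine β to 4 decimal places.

β = 0.8663

Rachford–Rice: g(β) = Σ zᵢ(Kᵢ−1)/(1+β(Kᵢ−1)) = 0.
Check two-phase: ΣzᵢKᵢ = 2.1080 > 1 and Σzᵢ/Kᵢ = 1.1829 > 1, so g(0) = 1.1080 > 0 and g(1) = -0.1829 < 0.
Iterate (Newton) starting at β = 0.62:
  β = 0.6200: g = 0.24731, g' = -0.9289 → β = 0.8862
  β = 0.8862: g = -0.02372, g' = -1.2119 → β = 0.8667
  β = 0.8667: g = -0.00046, g' = -1.1657 → β = 0.8663
Converged at β = 0.8663.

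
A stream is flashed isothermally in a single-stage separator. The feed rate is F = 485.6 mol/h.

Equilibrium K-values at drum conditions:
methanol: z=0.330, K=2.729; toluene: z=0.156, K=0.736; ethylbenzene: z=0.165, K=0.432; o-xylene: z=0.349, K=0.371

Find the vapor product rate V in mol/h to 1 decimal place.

Rachford–Rice: g(ψ) = Σ zᵢ(Kᵢ−1)/(1+ψ(Kᵢ−1)) = 0.
g(0) = ΣzᵢKᵢ − 1 = 0.216 and g(1) = 1 − Σzᵢ/Kᵢ = -0.656, so a root lies in (0, 1).
Newton–Raphson from ψ = 0.5:
  ψ = 0.500: g = -0.1926, g' = -0.696 → ψ = 0.223
  ψ = 0.223: g = 0.0052, g' = -0.782 → ψ = 0.230
Converged at ψ = 0.230.
Then V = ψ·F = 0.2299·485.6 = 111.6 mol/h and L = F − V = 374.0 mol/h.

V = 111.6 mol/h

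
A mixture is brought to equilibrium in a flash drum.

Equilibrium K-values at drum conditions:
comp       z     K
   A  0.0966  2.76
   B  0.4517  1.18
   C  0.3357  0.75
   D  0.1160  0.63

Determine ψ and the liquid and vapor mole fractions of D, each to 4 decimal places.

Let ψ = V/F and solve Σ zᵢ(Kᵢ−1)/(1+ψ(Kᵢ−1)) = 0.
g(0) = ΣzᵢKᵢ − 1 = 0.1245 and g(1) = 1 − Σzᵢ/Kᵢ = -0.0495, so a root lies in (0, 1).
Newton–Raphson from ψ = 0.3:
  ψ = 0.3000: g = 0.04940, g' = -0.1860 → ψ = 0.5657
  ψ = 0.5657: g = 0.00696, g' = -0.1411 → ψ = 0.6150
  ψ = 0.6150: g = 0.00011, g' = -0.1368 → ψ = 0.6158
Converged at ψ = 0.6158.
Compositions from xᵢ = zᵢ/(1+ψ(Kᵢ−1)), yᵢ = Kᵢxᵢ:
  A: x = 0.0464, y = 0.1279
  B: x = 0.4066, y = 0.4798
  C: x = 0.3968, y = 0.2976
  D: x = 0.1502, y = 0.0946

ψ = 0.6158, x_D = 0.1502, y_D = 0.0946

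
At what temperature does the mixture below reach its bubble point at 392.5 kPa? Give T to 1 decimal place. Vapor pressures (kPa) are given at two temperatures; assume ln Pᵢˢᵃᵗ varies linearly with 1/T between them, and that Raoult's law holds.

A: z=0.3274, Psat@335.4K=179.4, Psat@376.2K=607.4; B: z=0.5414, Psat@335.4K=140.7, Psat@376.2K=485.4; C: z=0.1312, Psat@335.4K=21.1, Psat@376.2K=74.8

T = 369.5 K

Bubble-point temperature: ΣzᵢPᵢˢᵃᵗ(T) = P. Interpolate ln Pᵢˢᵃᵗ = aᵢ + bᵢ/T.
  T = 335.4 K: ΣzᵢPᵢˢᵃᵗ = 137.68 kPa
  T = 376.2 K: ΣzᵢPᵢˢᵃᵗ = 471.47 kPa
  T = 355.8 K: ΣzᵢPᵢˢᵃᵗ = 263.93 kPa
  T = 366.0 K: ΣzᵢPᵢˢᵃᵗ = 355.61 kPa
  T = 371.1 K: ΣzᵢPᵢˢᵃᵗ = 410.26 kPa
  T = 368.6 K: ΣzᵢPᵢˢᵃᵗ = 382.69 kPa
Interpolating between 368.6 K and 371.1 K gives T ≈ 369.5 K.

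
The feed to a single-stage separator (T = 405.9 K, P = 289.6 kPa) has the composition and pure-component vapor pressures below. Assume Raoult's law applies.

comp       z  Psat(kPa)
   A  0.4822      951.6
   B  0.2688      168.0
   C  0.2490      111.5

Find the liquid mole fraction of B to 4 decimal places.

x_B = 0.3793

Raoult's law: Kᵢ = Pᵢˢᵃᵗ/P = Pᵢˢᵃᵗ/289.6.
  K_A = 951.6/289.6 = 3.285912, K_B = 168.0/289.6 = 0.580110, K_C = 111.5/289.6 = 0.385014
Material balance + equilibrium reduce to Σ zᵢ(Kᵢ−1)/(1+ψ(Kᵢ−1)) = 0.
Check two-phase: ΣzᵢKᵢ = 1.8363 > 1 and Σzᵢ/Kᵢ = 1.2568 > 1, so g(0) = 0.8363 > 0 and g(1) = -0.2568 < 0.
Iterate (Newton) starting at ψ = 0.5:
  ψ = 0.5000: g = 0.15038, g' = -0.8210 → ψ = 0.6832
  ψ = 0.6832: g = 0.00794, g' = -0.7572 → ψ = 0.6937
Converged at ψ = 0.6937.
Compositions from xᵢ = zᵢ/(1+ψ(Kᵢ−1)), yᵢ = Kᵢxᵢ:
  A: x = 0.1865, y = 0.6128
  B: x = 0.3793, y = 0.2200
  C: x = 0.4342, y = 0.1672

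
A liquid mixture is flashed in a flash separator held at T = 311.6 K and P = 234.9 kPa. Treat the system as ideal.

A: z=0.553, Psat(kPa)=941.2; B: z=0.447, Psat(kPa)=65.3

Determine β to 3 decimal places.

β = 0.617

Raoult's law: Kᵢ = Pᵢˢᵃᵗ/P = Pᵢˢᵃᵗ/234.9.
  K_A = 941.2/234.9 = 4.00681, K_B = 65.3/234.9 = 0.27799
Material balance + equilibrium reduce to Σ zᵢ(Kᵢ−1)/(1+β(Kᵢ−1)) = 0.
Feasibility: ΣzᵢKᵢ = 2.340, Σzᵢ/Kᵢ = 1.746 — both > 1, two phases present.
Newton iteration, β⁰ = 0.5:
  β = 0.500: g = 0.1591, g' = -1.368 → β = 0.616
  β = 0.616: g = 0.0013, g' = -1.371 → β = 0.617
Converged at β = 0.617.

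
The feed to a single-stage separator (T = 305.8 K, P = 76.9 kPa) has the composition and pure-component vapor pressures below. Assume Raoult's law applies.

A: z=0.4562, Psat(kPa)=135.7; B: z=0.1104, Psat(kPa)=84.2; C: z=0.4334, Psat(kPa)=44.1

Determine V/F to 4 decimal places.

V/F = 0.6022

Raoult's law: Kᵢ = Pᵢˢᵃᵗ/P = Pᵢˢᵃᵗ/76.9.
  K_A = 135.7/76.9 = 1.764629, K_B = 84.2/76.9 = 1.094928, K_C = 44.1/76.9 = 0.573472
Rachford–Rice: g(V/F) = Σ zᵢ(Kᵢ−1)/(1+V/F(Kᵢ−1)) = 0.
g(0) = ΣzᵢKᵢ − 1 = 0.1744 and g(1) = 1 − Σzᵢ/Kᵢ = -0.1151, so a root lies in (0, 1).
Iterate (Newton) starting at V/F = 0.5:
  V/F = 0.5000: g = 0.02739, g' = -0.2679 → V/F = 0.6022
Converged at V/F = 0.6022.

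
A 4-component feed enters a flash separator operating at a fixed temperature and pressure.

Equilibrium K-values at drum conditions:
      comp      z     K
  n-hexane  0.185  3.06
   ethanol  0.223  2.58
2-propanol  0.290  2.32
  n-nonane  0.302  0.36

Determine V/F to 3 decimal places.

V/F = 0.898

Material balance + equilibrium reduce to Σ zᵢ(Kᵢ−1)/(1+V/F(Kᵢ−1)) = 0.
Feasibility: ΣzᵢKᵢ = 1.923, Σzᵢ/Kᵢ = 1.111 — both > 1, two phases present.
Newton iteration, V/F⁰ = 0.5:
  V/F = 0.500: g = 0.3309, g' = -0.815 → V/F = 0.906
  V/F = 0.906: g = -0.0078, g' = -0.995 → V/F = 0.898
Converged at V/F = 0.898.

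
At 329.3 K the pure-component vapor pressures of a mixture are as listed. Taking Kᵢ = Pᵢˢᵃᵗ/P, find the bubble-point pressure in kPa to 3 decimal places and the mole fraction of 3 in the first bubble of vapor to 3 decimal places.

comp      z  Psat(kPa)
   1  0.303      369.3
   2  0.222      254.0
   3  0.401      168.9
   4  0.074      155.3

At the bubble point ψ → 0, so ΣzᵢKᵢ = 1 with Kᵢ = Pᵢˢᵃᵗ/P ⇒ P = ΣzᵢPᵢˢᵃᵗ.
P = 0.303·369.3 + 0.222·254.0 + 0.401·168.9 + 0.074·155.3 = 247.507 kPa
yᵢ = zᵢPᵢˢᵃᵗ/P ⇒ y_3 = 0.401·168.9/247.507 = 0.274

Pbub = 247.507 kPa, y_3 = 0.274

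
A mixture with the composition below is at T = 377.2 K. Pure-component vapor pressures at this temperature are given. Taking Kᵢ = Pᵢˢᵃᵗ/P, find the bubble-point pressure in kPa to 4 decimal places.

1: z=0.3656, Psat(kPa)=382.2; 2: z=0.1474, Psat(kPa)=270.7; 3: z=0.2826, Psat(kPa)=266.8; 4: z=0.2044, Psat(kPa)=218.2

Pbub = 299.6313 kPa

At the bubble point ψ → 0, so ΣzᵢKᵢ = 1 with Kᵢ = Pᵢˢᵃᵗ/P ⇒ P = ΣzᵢPᵢˢᵃᵗ.
P = 0.3656·382.2 + 0.1474·270.7 + 0.2826·266.8 + 0.2044·218.2 = 299.6313 kPa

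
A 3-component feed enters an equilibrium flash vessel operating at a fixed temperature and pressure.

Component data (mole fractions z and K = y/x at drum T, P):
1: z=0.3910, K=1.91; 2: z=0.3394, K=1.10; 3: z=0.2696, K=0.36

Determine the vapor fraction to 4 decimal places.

ψ = 0.5574

Material balance + equilibrium reduce to Σ zᵢ(Kᵢ−1)/(1+ψ(Kᵢ−1)) = 0.
Check two-phase: ΣzᵢKᵢ = 1.2172 > 1 and Σzᵢ/Kᵢ = 1.2621 > 1, so g(0) = 0.2172 > 0 and g(1) = -0.2621 < 0.
Newton–Raphson from ψ = 0.49:
  ψ = 0.4900: g = 0.02706, g' = -0.3923 → ψ = 0.5590
  ψ = 0.5590: g = -0.00067, g' = -0.4130 → ψ = 0.5574
Converged at ψ = 0.5574.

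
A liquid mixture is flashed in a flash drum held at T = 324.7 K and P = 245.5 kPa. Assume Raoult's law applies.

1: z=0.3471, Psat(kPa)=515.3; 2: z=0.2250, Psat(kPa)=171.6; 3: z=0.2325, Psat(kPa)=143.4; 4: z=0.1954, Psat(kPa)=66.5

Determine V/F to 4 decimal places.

V/F = 0.1372

Raoult's law: Kᵢ = Pᵢˢᵃᵗ/P = Pᵢˢᵃᵗ/245.5.
  K_1 = 515.3/245.5 = 2.098982, K_2 = 171.6/245.5 = 0.698982, K_3 = 143.4/245.5 = 0.584114, K_4 = 66.5/245.5 = 0.270876
Newton–Raphson from V/F = 0.69:
  V/F = 0.6900: g = -0.29086, g' = -0.6679 → V/F = 0.2545
  V/F = 0.2545: g = -0.05833, g' = -0.4868 → V/F = 0.1347
  V/F = 0.1347: g = 0.00127, g' = -0.5131 → V/F = 0.1372
Converged at V/F = 0.1372.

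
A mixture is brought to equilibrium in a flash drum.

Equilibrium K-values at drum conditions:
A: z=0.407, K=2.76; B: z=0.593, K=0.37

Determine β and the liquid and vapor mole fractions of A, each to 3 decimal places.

β = 0.309, x_A = 0.264, y_A = 0.728

Let β = V/F and solve Σ zᵢ(Kᵢ−1)/(1+β(Kᵢ−1)) = 0.
Check two-phase: ΣzᵢKᵢ = 1.343 > 1 and Σzᵢ/Kᵢ = 1.750 > 1, so g(0) = 0.343 > 0 and g(1) = -0.750 < 0.
Newton–Raphson from β = 0.45:
  β = 0.450: g = -0.1217, g' = -0.851 → β = 0.307
  β = 0.307: g = 0.0018, g' = -0.893 → β = 0.309
Converged at β = 0.309.
Compositions from xᵢ = zᵢ/(1+β(Kᵢ−1)), yᵢ = Kᵢxᵢ:
  A: x = 0.264, y = 0.728
  B: x = 0.736, y = 0.272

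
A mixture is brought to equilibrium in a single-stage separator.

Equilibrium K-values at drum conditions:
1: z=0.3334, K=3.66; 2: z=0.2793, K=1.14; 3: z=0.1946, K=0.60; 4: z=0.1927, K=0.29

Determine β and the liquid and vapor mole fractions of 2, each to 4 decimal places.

Material balance + equilibrium reduce to Σ zᵢ(Kᵢ−1)/(1+β(Kᵢ−1)) = 0.
Check two-phase: ΣzᵢKᵢ = 1.7113 > 1 and Σzᵢ/Kᵢ = 1.3249 > 1, so g(0) = 0.7113 > 0 and g(1) = -0.3249 < 0.
Newton iteration, β⁰ = 0.5:
  β = 0.5000: g = 0.10774, g' = -0.7215 → β = 0.6493
  β = 0.6493: g = 0.00202, g' = -0.7130 → β = 0.6522
Converged at β = 0.6522.
Compositions from xᵢ = zᵢ/(1+β(Kᵢ−1)), yᵢ = Kᵢxᵢ:
  1: x = 0.1219, y = 0.4462
  2: x = 0.2559, y = 0.2918
  3: x = 0.2633, y = 0.1580
  4: x = 0.3589, y = 0.1041

β = 0.6522, x_2 = 0.2559, y_2 = 0.2918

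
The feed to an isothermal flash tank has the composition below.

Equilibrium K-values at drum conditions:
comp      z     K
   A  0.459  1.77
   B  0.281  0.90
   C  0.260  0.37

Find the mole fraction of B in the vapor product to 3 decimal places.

y_B = 0.265

Newton–Raphson from ψ = 0.5:
  ψ = 0.500: g = -0.0135, g' = -0.365 → ψ = 0.463
Converged at ψ = 0.463.
Compositions from xᵢ = zᵢ/(1+ψ(Kᵢ−1)), yᵢ = Kᵢxᵢ:
  A: x = 0.338, y = 0.599
  B: x = 0.295, y = 0.265
  C: x = 0.367, y = 0.136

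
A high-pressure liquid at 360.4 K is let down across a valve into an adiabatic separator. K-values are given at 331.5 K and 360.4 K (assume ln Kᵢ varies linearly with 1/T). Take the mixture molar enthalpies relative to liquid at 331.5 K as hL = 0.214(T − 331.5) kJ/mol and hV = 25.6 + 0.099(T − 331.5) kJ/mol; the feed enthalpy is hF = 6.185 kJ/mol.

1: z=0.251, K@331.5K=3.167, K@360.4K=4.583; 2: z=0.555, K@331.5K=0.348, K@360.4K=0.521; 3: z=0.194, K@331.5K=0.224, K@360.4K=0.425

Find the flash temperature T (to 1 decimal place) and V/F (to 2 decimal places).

Adiabatic flash: solve Rachford–Rice at each trial T, then check hF = ψ·hV(T) + (1−ψ)·hL(T).
  T = 331.5 K: K = (3.167, 0.348, 0.224), RR gives ψ = 0.021, H_out = 0.543 kJ/mol
  T = 360.4 K: K = (4.583, 0.521, 0.425), RR gives ψ = 0.289, H_out = 12.612 kJ/mol
  T = 345.9 K: K = (3.837, 0.429, 0.312), RR gives ψ = 0.153, H_out = 6.750 kJ/mol
  T = 338.7 K: K = (3.493, 0.387, 0.265), RR gives ψ = 0.089, H_out = 3.745 kJ/mol
  T = 342.3 K: K = (3.663, 0.408, 0.288), RR gives ψ = 0.121, H_out = 5.265 kJ/mol
  T = 344.1 K: K = (3.749, 0.418, 0.300), RR gives ψ = 0.137, H_out = 6.011 kJ/mol
Linear interpolation between T = 344.1 (H_out = 6.011) and T = 345.9 (H_out = 6.750) on hF = 6.185 gives T ≈ 344.5 K, at which ψ = 0.14.

T = 344.5 K, V/F = 0.14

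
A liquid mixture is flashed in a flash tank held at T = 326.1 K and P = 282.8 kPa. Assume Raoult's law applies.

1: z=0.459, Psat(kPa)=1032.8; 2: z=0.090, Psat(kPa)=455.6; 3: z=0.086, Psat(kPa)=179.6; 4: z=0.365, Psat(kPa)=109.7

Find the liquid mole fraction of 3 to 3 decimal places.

Raoult's law: Kᵢ = Pᵢˢᵃᵗ/P = Pᵢˢᵃᵗ/282.8.
  K_1 = 1032.8/282.8 = 3.65205, K_2 = 455.6/282.8 = 1.61103, K_3 = 179.6/282.8 = 0.63508, K_4 = 109.7/282.8 = 0.38791
Material balance + equilibrium reduce to Σ zᵢ(Kᵢ−1)/(1+V/F(Kᵢ−1)) = 0.
g(0) = ΣzᵢKᵢ − 1 = 1.017 and g(1) = 1 − Σzᵢ/Kᵢ = -0.258, so a root lies in (0, 1).
Newton iteration, V/F⁰ = 0.5:
  V/F = 0.500: g = 0.2051, g' = -0.918 → V/F = 0.724
  V/F = 0.724: g = 0.0115, g' = -0.857 → V/F = 0.737
Converged at V/F = 0.737.
Compositions from xᵢ = zᵢ/(1+V/F(Kᵢ−1)), yᵢ = Kᵢxᵢ:
  1: x = 0.155, y = 0.567
  2: x = 0.062, y = 0.100
  3: x = 0.118, y = 0.075
  4: x = 0.665, y = 0.258

x_3 = 0.118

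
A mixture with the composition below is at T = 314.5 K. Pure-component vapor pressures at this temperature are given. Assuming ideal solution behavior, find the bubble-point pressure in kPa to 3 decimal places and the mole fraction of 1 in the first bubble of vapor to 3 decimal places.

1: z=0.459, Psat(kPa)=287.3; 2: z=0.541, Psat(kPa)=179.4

At the bubble point ψ → 0, so ΣzᵢKᵢ = 1 with Kᵢ = Pᵢˢᵃᵗ/P ⇒ P = ΣzᵢPᵢˢᵃᵗ.
P = 0.459·287.3 + 0.541·179.4 = 228.926 kPa
yᵢ = zᵢPᵢˢᵃᵗ/P ⇒ y_1 = 0.459·287.3/228.926 = 0.576

Pbub = 228.926 kPa, y_1 = 0.576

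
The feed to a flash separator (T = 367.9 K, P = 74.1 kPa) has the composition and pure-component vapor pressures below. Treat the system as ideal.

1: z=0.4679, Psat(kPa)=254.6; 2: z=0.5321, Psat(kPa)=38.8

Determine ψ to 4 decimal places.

ψ = 0.7638

Raoult's law: Kᵢ = Pᵢˢᵃᵗ/P = Pᵢˢᵃᵗ/74.1.
  K_1 = 254.6/74.1 = 3.435897, K_2 = 38.8/74.1 = 0.523617
Let ψ = V/F and solve Σ zᵢ(Kᵢ−1)/(1+ψ(Kᵢ−1)) = 0.
g(0) = ΣzᵢKᵢ − 1 = 0.8863 and g(1) = 1 − Σzᵢ/Kᵢ = -0.1524, so a root lies in (0, 1).
Iterate (Newton) starting at ψ = 0.48:
  ψ = 0.4800: g = 0.19679, g' = -0.7930 → ψ = 0.7282
  ψ = 0.7282: g = 0.02279, g' = -0.6440 → ψ = 0.7636
  ψ = 0.7636: g = 0.00012, g' = -0.6377 → ψ = 0.7638
Converged at ψ = 0.7638.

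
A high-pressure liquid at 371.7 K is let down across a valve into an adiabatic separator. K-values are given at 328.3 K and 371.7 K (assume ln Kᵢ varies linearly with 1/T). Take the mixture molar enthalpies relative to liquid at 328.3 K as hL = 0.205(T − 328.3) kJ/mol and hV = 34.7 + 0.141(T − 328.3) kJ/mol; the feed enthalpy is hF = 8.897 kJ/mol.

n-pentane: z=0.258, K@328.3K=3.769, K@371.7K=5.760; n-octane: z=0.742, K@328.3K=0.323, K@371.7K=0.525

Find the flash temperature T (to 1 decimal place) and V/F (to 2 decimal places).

T = 340.6 K, V/F = 0.19

Adiabatic flash: solve Rachford–Rice at each trial T, then check hF = ψ·hV(T) + (1−ψ)·hL(T).
  T = 328.3 K: K = (3.769, 0.323), RR gives ψ = 0.113, H_out = 3.925 kJ/mol
  T = 371.7 K: K = (5.760, 0.525), RR gives ψ = 0.387, H_out = 21.260 kJ/mol
  T = 350.0 K: K = (4.721, 0.418), RR gives ψ = 0.244, H_out = 12.574 kJ/mol
  T = 339.1 K: K = (4.231, 0.369), RR gives ψ = 0.179, H_out = 8.305 kJ/mol
  T = 344.6 K: K = (4.476, 0.393), RR gives ψ = 0.212, H_out = 10.467 kJ/mol
  T = 341.9 K: K = (4.355, 0.381), RR gives ψ = 0.196, H_out = 9.409 kJ/mol
  T = 340.5 K: K = (4.293, 0.375), RR gives ψ = 0.187, H_out = 8.858 kJ/mol
Linear interpolation between T = 340.5 (H_out = 8.858) and T = 341.9 (H_out = 9.409) on hF = 8.897 gives T ≈ 340.6 K, at which ψ = 0.19.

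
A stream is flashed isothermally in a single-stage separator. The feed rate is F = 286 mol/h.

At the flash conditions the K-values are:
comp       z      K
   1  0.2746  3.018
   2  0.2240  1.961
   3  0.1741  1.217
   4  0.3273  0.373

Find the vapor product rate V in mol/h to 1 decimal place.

Rachford–Rice: g(ψ) = Σ zᵢ(Kᵢ−1)/(1+ψ(Kᵢ−1)) = 0.
Check two-phase: ΣzᵢKᵢ = 1.6020 > 1 and Σzᵢ/Kᵢ = 1.2258 > 1, so g(0) = 0.6020 > 0 and g(1) = -0.2258 < 0.
Newton iteration, ψ⁰ = 0.5:
  ψ = 0.5000: g = 0.15638, g' = -0.6511 → ψ = 0.7402
  ψ = 0.7402: g = -0.00236, g' = -0.7046 → ψ = 0.7368
Converged at ψ = 0.7368.
Then V = ψ·F = 0.7368·286 = 210.7 mol/h and L = F − V = 75.3 mol/h.

V = 210.7 mol/h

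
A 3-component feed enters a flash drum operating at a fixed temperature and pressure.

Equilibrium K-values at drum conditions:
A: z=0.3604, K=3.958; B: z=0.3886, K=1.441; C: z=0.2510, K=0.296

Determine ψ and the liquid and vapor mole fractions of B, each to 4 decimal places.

ψ = 0.8386, x_B = 0.2837, y_B = 0.4088

Newton–Raphson from ψ = 0.5:
  ψ = 0.5000: g = 0.29776, g' = -0.8601 → ψ = 0.8462
  ψ = 0.8462: g = -0.00794, g' = -1.0582 → ψ = 0.8387
  ψ = 0.8387: g = -0.00006, g' = -1.0421 → ψ = 0.8386
Converged at ψ = 0.8386.
Compositions from xᵢ = zᵢ/(1+ψ(Kᵢ−1)), yᵢ = Kᵢxᵢ:
  A: x = 0.1035, y = 0.4098
  B: x = 0.2837, y = 0.4088
  C: x = 0.6128, y = 0.1814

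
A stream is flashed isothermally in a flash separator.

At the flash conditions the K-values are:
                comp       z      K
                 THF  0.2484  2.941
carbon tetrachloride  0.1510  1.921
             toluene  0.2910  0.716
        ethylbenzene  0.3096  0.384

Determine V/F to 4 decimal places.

V/F = 0.4450

Rachford–Rice: g(V/F) = Σ zᵢ(Kᵢ−1)/(1+V/F(Kᵢ−1)) = 0.
g(0) = ΣzᵢKᵢ − 1 = 0.3479 and g(1) = 1 − Σzᵢ/Kᵢ = -0.3757, so a root lies in (0, 1).
Newton–Raphson from V/F = 0.5:
  V/F = 0.5000: g = -0.03202, g' = -0.5783 → V/F = 0.4446
  V/F = 0.4446: g = 0.00022, g' = -0.5877 → V/F = 0.4450
Converged at V/F = 0.4450.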